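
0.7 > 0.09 True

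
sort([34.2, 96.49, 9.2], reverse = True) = [96.49, 34.2, 9.2]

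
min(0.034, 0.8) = 0.034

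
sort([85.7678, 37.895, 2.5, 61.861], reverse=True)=[85.7678, 61.861, 37.895, 2.5]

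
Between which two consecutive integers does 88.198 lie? 88 and 89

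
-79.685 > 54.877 False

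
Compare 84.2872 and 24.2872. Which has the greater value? 84.2872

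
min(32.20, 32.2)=32.20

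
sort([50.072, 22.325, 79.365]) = [22.325, 50.072, 79.365]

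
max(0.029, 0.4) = 0.4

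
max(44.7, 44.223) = 44.7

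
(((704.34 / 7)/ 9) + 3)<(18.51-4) True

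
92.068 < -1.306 False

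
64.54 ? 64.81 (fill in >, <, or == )<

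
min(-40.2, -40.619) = -40.619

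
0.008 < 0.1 True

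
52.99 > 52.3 True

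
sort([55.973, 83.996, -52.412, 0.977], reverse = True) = [83.996, 55.973, 0.977, -52.412]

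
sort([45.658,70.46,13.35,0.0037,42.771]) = [0.0037,13.35,42.771,45.658,70.46]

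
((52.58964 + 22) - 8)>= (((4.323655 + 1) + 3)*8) True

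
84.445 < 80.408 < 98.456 False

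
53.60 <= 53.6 True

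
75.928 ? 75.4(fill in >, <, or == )>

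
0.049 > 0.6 False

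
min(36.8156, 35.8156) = 35.8156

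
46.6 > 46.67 False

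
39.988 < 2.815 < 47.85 False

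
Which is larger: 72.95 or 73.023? 73.023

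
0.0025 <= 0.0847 True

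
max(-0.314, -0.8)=-0.314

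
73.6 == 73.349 False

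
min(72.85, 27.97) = 27.97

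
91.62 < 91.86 True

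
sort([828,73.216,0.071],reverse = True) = [828,73.216,0.071]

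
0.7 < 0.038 False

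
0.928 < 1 True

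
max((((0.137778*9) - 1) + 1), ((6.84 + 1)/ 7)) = 1.240002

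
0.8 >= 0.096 True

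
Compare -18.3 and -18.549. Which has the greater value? -18.3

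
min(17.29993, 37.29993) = 17.29993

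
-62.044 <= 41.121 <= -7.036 False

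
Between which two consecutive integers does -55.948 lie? -56 and -55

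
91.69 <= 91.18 False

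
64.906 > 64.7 True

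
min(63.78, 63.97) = 63.78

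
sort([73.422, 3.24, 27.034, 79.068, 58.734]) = [3.24, 27.034, 58.734, 73.422, 79.068]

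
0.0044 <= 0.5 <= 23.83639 True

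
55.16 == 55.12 False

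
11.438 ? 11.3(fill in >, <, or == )>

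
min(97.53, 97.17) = 97.17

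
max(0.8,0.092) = 0.8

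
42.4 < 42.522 True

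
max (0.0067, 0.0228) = 0.0228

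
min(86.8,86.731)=86.731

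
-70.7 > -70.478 False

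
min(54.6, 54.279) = 54.279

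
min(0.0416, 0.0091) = 0.0091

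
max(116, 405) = 405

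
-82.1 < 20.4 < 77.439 True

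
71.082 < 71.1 True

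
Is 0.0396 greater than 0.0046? Yes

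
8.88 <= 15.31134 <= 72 True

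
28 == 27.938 False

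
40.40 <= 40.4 True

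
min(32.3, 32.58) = 32.3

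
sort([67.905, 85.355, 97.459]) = [67.905, 85.355, 97.459]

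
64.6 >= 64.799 False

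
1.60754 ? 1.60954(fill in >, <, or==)<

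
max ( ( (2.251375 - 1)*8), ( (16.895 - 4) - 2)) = 10.895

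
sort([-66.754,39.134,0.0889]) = [-66.754,0.0889,39.134]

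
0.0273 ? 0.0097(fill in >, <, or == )>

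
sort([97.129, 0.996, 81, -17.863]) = [-17.863, 0.996, 81, 97.129]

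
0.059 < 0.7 True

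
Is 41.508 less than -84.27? No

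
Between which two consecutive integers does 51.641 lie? 51 and 52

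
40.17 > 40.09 True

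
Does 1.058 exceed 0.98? Yes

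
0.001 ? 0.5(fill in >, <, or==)<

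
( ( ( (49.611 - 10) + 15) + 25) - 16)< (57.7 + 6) True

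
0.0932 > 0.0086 True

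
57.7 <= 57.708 True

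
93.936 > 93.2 True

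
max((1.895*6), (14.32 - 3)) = 11.37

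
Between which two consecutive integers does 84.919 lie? 84 and 85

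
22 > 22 False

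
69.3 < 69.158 False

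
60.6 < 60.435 False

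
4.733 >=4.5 True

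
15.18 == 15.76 False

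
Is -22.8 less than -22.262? Yes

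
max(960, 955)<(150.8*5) False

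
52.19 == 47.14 False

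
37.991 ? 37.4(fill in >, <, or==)>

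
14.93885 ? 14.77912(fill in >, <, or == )>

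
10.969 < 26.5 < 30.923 True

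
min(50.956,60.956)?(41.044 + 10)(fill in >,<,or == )<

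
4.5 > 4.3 True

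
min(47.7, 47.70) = 47.7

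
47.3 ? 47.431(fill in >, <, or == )<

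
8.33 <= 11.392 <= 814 True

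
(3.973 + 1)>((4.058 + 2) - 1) False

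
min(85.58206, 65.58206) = 65.58206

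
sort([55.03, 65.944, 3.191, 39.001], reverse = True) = [65.944, 55.03, 39.001, 3.191]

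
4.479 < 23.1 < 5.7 False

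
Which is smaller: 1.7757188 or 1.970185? 1.7757188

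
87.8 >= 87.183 True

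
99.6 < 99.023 False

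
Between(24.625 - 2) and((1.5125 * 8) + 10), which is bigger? (24.625 - 2)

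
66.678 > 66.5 True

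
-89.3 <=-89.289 True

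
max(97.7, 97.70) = 97.70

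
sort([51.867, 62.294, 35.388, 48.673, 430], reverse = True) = [430, 62.294, 51.867, 48.673, 35.388]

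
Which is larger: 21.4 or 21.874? 21.874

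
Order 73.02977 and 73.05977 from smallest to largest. 73.02977,73.05977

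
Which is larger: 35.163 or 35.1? 35.163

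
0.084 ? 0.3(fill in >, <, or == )<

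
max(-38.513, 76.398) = 76.398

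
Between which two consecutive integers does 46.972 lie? 46 and 47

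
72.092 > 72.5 False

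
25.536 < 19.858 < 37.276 False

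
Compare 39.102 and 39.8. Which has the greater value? 39.8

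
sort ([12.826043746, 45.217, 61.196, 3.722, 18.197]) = [3.722, 12.826043746, 18.197, 45.217, 61.196]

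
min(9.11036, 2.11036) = 2.11036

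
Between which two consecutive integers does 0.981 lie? 0 and 1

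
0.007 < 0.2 True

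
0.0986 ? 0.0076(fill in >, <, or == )>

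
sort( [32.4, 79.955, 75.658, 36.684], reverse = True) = [79.955, 75.658, 36.684, 32.4]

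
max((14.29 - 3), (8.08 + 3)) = 11.29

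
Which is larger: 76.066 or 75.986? 76.066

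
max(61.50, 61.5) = 61.5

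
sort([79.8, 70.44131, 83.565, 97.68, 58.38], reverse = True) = [97.68, 83.565, 79.8, 70.44131, 58.38]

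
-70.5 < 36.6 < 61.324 True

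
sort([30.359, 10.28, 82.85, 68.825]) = [10.28, 30.359, 68.825, 82.85]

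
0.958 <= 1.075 True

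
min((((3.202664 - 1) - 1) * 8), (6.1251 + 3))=9.1251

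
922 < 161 False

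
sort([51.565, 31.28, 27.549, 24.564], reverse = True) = [51.565, 31.28, 27.549, 24.564]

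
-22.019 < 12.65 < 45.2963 True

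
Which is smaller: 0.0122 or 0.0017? 0.0017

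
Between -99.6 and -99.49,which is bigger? -99.49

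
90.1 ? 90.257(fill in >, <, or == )<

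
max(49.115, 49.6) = 49.6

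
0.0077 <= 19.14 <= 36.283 True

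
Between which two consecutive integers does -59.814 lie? -60 and -59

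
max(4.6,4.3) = 4.6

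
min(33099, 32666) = 32666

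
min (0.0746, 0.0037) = 0.0037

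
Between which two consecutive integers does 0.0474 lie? 0 and 1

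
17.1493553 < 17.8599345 True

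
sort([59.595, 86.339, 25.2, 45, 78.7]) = [25.2, 45, 59.595, 78.7, 86.339]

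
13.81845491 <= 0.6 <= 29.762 False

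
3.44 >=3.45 False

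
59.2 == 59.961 False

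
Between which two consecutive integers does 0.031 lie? 0 and 1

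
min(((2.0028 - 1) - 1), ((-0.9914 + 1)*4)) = 0.0028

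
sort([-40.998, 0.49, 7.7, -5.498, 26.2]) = [-40.998, -5.498, 0.49, 7.7, 26.2]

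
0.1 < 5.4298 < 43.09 True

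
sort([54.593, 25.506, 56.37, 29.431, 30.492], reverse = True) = [56.37, 54.593, 30.492, 29.431, 25.506]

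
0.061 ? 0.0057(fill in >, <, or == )>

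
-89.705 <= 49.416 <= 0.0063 False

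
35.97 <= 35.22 False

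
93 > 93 False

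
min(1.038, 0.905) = 0.905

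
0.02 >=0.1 False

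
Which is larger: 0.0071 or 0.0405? 0.0405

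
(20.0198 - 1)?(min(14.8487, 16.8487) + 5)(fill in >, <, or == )<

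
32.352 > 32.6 False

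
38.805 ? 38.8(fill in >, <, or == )>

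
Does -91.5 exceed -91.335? No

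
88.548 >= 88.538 True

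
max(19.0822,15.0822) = 19.0822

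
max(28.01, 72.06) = 72.06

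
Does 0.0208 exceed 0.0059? Yes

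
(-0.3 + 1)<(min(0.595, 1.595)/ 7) False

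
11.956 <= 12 True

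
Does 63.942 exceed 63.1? Yes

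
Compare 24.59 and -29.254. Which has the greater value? 24.59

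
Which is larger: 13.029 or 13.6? 13.6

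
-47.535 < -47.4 True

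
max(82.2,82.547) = 82.547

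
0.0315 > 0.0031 True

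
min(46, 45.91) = 45.91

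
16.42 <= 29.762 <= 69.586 True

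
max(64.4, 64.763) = 64.763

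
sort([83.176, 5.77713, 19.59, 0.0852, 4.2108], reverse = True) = [83.176, 19.59, 5.77713, 4.2108, 0.0852]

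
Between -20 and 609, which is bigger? 609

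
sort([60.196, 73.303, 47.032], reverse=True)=[73.303, 60.196, 47.032]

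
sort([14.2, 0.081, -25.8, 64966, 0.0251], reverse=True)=[64966, 14.2, 0.081, 0.0251, -25.8]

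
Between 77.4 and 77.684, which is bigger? 77.684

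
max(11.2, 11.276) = 11.276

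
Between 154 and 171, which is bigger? 171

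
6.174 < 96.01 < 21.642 False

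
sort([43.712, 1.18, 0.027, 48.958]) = [0.027, 1.18, 43.712, 48.958]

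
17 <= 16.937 False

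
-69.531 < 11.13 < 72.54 True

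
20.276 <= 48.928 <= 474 True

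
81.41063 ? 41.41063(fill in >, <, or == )>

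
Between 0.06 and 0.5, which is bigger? 0.5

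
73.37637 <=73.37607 False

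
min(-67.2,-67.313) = -67.313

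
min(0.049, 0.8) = 0.049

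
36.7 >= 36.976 False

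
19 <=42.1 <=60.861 True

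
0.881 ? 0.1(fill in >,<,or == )>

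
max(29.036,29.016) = 29.036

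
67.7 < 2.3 False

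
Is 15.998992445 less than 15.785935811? No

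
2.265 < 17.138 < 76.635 True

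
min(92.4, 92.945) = 92.4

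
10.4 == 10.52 False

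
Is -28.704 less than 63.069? Yes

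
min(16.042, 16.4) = 16.042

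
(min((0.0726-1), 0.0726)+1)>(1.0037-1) True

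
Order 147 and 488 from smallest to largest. 147, 488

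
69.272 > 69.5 False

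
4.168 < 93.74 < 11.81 False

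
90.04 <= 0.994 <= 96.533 False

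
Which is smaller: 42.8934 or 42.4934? 42.4934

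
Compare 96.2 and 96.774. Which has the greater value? 96.774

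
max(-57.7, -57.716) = -57.7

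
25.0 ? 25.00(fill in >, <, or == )==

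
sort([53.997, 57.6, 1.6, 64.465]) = [1.6, 53.997, 57.6, 64.465]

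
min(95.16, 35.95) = 35.95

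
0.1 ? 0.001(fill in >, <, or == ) >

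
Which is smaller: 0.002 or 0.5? 0.002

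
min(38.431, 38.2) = 38.2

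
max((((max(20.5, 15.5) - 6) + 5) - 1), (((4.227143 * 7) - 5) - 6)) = 18.590001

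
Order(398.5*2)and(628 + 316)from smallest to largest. (398.5*2), (628 + 316)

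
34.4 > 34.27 True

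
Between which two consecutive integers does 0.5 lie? 0 and 1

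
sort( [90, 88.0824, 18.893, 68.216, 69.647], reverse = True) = [90, 88.0824, 69.647, 68.216, 18.893]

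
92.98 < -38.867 False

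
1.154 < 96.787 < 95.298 False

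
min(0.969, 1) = 0.969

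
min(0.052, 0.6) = 0.052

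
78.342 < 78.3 False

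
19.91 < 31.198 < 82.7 True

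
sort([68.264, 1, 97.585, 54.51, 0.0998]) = [0.0998, 1, 54.51, 68.264, 97.585]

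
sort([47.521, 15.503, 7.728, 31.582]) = [7.728, 15.503, 31.582, 47.521]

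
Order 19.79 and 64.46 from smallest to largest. 19.79, 64.46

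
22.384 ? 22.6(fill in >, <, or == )<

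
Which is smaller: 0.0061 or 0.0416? 0.0061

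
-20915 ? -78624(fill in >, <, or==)>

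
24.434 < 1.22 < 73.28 False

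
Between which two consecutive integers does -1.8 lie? -2 and -1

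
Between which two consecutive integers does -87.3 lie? -88 and -87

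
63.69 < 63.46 False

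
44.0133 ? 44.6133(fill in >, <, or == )<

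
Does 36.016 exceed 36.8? No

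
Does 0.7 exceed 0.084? Yes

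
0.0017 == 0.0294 False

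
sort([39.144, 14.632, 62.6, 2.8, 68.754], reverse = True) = [68.754, 62.6, 39.144, 14.632, 2.8]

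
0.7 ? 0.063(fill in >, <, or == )>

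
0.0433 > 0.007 True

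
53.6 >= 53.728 False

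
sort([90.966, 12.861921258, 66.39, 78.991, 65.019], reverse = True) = [90.966, 78.991, 66.39, 65.019, 12.861921258]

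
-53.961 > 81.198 False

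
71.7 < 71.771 True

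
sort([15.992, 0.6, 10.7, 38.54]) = [0.6, 10.7, 15.992, 38.54]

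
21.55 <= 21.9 True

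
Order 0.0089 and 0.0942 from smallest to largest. 0.0089, 0.0942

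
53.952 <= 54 True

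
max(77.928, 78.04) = 78.04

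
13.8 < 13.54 False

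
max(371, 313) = 371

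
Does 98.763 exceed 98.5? Yes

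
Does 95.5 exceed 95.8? No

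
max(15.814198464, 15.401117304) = 15.814198464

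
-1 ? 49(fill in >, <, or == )<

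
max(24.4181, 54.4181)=54.4181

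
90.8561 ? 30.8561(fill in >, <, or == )>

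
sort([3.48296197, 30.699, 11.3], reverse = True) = [30.699, 11.3, 3.48296197]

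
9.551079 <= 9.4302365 False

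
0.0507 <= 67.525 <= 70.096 True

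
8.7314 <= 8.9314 True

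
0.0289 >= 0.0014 True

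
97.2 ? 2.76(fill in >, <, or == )>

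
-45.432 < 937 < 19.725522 False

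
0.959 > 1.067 False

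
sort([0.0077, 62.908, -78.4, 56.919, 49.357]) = [-78.4, 0.0077, 49.357, 56.919, 62.908]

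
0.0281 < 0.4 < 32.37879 True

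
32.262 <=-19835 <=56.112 False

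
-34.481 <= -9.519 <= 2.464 True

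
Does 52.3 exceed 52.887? No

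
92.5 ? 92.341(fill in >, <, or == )>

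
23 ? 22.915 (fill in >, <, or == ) >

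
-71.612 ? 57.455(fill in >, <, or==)<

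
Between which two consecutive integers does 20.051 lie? 20 and 21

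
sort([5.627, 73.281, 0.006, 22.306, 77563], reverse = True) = [77563, 73.281, 22.306, 5.627, 0.006]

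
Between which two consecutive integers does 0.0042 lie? 0 and 1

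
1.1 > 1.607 False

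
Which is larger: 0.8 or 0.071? 0.8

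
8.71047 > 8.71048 False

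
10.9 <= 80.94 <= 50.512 False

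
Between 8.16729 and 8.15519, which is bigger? 8.16729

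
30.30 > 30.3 False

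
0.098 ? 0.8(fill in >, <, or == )<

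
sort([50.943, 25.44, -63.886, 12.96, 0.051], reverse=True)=[50.943, 25.44, 12.96, 0.051, -63.886]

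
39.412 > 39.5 False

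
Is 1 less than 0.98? No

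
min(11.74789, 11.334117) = 11.334117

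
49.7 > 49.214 True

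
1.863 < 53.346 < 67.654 True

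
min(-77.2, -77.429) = -77.429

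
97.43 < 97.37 False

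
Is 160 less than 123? No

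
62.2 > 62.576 False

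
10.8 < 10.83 True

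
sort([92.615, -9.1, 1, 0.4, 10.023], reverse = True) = [92.615, 10.023, 1, 0.4, -9.1]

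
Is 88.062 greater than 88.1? No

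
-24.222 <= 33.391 True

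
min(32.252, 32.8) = 32.252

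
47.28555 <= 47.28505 False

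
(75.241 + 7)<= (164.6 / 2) True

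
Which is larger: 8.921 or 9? 9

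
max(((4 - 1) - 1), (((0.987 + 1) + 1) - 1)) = 2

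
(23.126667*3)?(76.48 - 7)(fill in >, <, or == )<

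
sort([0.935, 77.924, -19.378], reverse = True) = [77.924, 0.935, -19.378]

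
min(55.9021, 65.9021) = 55.9021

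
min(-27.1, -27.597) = -27.597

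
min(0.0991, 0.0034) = 0.0034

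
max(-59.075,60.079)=60.079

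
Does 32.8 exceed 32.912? No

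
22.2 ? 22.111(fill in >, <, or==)>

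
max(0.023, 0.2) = 0.2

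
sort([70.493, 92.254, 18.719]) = [18.719, 70.493, 92.254]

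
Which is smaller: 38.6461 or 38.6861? 38.6461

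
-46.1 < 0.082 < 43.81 True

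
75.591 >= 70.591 True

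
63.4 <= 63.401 True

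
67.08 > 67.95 False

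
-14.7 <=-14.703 False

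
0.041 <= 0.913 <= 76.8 True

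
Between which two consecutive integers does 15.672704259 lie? 15 and 16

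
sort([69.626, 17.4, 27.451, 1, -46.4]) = [-46.4, 1, 17.4, 27.451, 69.626]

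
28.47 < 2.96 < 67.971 False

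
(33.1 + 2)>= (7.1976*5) False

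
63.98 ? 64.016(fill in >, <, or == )<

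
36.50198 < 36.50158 False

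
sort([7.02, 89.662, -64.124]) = [-64.124, 7.02, 89.662]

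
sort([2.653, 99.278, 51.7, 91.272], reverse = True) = [99.278, 91.272, 51.7, 2.653]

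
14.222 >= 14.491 False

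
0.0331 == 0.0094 False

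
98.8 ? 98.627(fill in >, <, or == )>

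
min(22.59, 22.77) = 22.59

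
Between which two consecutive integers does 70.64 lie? 70 and 71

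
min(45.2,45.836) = 45.2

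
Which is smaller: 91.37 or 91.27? 91.27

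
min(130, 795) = 130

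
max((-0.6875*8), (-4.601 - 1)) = -5.5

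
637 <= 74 False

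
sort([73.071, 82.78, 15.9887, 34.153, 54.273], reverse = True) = [82.78, 73.071, 54.273, 34.153, 15.9887]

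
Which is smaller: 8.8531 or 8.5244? 8.5244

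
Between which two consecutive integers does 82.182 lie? 82 and 83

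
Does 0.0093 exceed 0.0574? No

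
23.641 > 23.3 True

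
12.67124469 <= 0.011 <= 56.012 False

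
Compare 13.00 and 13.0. They are equal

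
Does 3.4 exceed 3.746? No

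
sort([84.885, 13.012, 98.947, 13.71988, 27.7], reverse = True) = [98.947, 84.885, 27.7, 13.71988, 13.012]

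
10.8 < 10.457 False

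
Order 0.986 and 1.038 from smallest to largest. 0.986, 1.038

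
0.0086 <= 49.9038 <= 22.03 False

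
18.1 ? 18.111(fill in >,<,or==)<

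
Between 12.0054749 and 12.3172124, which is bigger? 12.3172124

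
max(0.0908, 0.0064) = 0.0908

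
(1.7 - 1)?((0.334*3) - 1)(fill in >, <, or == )>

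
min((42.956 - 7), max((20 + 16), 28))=35.956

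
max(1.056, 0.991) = 1.056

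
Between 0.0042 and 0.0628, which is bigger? 0.0628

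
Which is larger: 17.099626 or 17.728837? 17.728837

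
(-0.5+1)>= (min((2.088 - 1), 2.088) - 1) True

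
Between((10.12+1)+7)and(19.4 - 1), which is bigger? (19.4 - 1)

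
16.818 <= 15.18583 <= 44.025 False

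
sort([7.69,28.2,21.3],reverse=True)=[28.2,21.3,7.69]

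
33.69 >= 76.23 False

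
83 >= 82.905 True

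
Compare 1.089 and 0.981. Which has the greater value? 1.089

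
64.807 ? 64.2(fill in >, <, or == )>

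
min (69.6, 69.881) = 69.6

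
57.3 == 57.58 False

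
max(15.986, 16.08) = 16.08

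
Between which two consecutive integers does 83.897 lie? 83 and 84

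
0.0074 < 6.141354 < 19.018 True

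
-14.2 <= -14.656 False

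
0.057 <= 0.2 True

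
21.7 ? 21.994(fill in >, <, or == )<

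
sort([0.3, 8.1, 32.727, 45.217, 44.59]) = [0.3, 8.1, 32.727, 44.59, 45.217]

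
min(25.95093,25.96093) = 25.95093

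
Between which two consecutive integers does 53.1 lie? 53 and 54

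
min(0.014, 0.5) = 0.014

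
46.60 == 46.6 True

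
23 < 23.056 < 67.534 True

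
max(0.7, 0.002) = 0.7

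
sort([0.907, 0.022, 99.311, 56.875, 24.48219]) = [0.022, 0.907, 24.48219, 56.875, 99.311]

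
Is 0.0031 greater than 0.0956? No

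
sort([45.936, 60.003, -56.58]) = [-56.58, 45.936, 60.003]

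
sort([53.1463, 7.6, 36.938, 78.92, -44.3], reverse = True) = [78.92, 53.1463, 36.938, 7.6, -44.3]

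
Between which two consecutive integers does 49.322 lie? 49 and 50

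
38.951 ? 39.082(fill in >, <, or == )<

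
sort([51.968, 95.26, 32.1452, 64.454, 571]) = [32.1452, 51.968, 64.454, 95.26, 571]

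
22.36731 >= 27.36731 False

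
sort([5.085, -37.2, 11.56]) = [-37.2, 5.085, 11.56]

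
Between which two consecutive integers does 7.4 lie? 7 and 8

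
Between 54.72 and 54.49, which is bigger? 54.72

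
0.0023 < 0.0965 True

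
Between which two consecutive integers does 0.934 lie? 0 and 1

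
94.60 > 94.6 False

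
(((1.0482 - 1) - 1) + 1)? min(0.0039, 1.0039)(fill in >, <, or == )>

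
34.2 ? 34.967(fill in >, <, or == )<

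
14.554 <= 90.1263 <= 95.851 True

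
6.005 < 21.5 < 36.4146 True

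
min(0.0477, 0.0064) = 0.0064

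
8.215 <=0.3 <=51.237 False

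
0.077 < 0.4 True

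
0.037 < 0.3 True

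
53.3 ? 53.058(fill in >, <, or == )>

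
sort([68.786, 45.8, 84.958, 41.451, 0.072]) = [0.072, 41.451, 45.8, 68.786, 84.958]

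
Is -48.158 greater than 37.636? No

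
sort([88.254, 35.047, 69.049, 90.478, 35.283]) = [35.047, 35.283, 69.049, 88.254, 90.478]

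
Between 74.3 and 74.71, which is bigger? 74.71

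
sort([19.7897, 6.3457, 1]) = [1, 6.3457, 19.7897]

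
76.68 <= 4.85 False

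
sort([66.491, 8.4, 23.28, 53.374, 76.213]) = [8.4, 23.28, 53.374, 66.491, 76.213]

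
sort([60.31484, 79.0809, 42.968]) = [42.968, 60.31484, 79.0809]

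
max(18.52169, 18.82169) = 18.82169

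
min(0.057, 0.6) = 0.057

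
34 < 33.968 False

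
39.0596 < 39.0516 False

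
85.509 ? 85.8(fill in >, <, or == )<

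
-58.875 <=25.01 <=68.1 True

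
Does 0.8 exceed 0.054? Yes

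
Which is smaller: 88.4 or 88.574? 88.4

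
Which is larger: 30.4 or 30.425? 30.425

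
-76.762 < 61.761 True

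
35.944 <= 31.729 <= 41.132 False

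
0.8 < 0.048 False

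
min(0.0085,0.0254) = 0.0085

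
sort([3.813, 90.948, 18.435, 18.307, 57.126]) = [3.813, 18.307, 18.435, 57.126, 90.948]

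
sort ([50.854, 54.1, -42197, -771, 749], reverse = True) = [749, 54.1, 50.854, -771, -42197]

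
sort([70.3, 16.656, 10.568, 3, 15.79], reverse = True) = [70.3, 16.656, 15.79, 10.568, 3]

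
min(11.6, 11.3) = 11.3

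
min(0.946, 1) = 0.946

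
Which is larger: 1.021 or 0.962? 1.021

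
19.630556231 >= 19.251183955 True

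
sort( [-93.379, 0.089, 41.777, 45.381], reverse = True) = [45.381, 41.777, 0.089, -93.379]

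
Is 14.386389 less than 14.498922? Yes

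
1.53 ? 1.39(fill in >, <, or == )>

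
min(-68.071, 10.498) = -68.071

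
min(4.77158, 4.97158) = 4.77158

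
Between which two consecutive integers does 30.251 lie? 30 and 31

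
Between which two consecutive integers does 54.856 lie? 54 and 55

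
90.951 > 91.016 False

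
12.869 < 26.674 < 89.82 True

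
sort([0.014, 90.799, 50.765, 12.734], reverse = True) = [90.799, 50.765, 12.734, 0.014]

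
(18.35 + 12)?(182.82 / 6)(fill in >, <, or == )<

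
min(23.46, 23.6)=23.46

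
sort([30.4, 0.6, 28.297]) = [0.6, 28.297, 30.4]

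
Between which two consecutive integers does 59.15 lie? 59 and 60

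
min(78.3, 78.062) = 78.062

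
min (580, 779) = 580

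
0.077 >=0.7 False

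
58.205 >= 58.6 False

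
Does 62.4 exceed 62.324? Yes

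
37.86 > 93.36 False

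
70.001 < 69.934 False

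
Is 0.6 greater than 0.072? Yes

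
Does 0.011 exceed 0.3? No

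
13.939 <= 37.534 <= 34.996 False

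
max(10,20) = 20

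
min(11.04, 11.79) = 11.04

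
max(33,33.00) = 33.00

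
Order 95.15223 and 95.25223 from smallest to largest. 95.15223, 95.25223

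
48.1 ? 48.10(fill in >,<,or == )==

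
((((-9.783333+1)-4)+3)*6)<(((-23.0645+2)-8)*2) True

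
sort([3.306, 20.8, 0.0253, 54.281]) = [0.0253, 3.306, 20.8, 54.281]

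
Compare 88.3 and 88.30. They are equal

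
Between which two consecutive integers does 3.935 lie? 3 and 4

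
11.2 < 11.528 True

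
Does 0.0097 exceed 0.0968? No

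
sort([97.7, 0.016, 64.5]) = [0.016, 64.5, 97.7]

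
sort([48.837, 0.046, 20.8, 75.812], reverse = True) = [75.812, 48.837, 20.8, 0.046]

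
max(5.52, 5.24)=5.52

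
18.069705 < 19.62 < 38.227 True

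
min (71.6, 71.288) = 71.288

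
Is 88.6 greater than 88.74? No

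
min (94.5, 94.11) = 94.11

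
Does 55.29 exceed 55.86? No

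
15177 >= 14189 True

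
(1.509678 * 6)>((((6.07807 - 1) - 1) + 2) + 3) False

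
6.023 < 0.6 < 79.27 False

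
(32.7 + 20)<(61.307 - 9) False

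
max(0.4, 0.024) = 0.4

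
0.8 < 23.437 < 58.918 True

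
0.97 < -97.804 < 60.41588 False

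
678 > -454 True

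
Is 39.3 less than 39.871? Yes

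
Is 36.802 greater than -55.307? Yes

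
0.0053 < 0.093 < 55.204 True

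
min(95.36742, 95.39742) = 95.36742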